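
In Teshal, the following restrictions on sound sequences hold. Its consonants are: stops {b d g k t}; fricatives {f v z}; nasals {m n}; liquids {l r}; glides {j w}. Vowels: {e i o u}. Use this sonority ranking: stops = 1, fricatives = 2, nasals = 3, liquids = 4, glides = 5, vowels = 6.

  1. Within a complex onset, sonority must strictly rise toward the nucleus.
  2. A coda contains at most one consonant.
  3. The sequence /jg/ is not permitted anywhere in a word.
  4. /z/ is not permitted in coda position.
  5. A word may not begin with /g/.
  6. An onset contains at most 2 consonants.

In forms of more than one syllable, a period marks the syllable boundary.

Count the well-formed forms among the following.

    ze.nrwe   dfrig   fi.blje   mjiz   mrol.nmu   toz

ze.nrwe — violates constraint 6: syllable 2 onset /nrw/ has 3 consonants (> 2) → ill-formed
dfrig — violates constraint 6: syllable 1 onset /dfr/ has 3 consonants (> 2) → ill-formed
fi.blje — violates constraint 6: syllable 2 onset /blj/ has 3 consonants (> 2) → ill-formed
mjiz — violates constraint 4: syllable 1 coda contains /z/ → ill-formed
mrol.nmu — violates constraint 1: syllable 2 onset /nm/: /n/ (nasal, 3) → /m/ (nasal, 3) does not rise → ill-formed
toz — violates constraint 4: syllable 1 coda contains /z/ → ill-formed
No form is well-formed → 0.

0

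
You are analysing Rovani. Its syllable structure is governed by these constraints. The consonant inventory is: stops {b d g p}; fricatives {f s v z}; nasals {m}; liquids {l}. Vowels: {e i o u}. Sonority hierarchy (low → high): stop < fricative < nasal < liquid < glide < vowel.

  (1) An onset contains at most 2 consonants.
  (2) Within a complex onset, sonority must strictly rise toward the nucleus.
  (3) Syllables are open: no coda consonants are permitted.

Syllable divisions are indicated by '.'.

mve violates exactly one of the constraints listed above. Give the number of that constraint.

2

mve: syllable 1 onset /mv/: /m/ (nasal, 3) → /v/ (fricative, 2) does not rise.
This is a violation of constraint 2: "Within a complex onset, sonority must strictly rise toward the nucleus."
The remaining constraints (1, 3) are satisfied.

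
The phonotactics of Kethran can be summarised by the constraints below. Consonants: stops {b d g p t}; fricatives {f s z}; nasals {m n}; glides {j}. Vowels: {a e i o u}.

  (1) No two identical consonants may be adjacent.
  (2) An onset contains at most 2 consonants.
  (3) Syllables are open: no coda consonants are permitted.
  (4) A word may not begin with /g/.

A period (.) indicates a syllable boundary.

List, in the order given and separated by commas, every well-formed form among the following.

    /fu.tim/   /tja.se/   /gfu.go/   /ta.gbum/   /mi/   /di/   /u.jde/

/tja.se/, /mi/, /di/, /u.jde/

/fu.tim/ — violates constraint 3: syllable 2 coda /m/ has 1 consonant (> 0) → ill-formed
/tja.se/ — σ1 onset /tj/ (2C), coda /∅/ ok; σ2 onset /s/, coda /∅/ ok → well-formed
/gfu.go/ — violates constraint 4: word begins with /g/ → ill-formed
/ta.gbum/ — violates constraint 3: syllable 2 coda /m/ has 1 consonant (> 0) → ill-formed
/mi/ — σ1 onset /m/, coda /∅/ ok → well-formed
/di/ — σ1 onset /d/, coda /∅/ ok → well-formed
/u.jde/ — σ1 onset /∅/, coda /∅/ ok; σ2 onset /jd/ (2C), coda /∅/ ok → well-formed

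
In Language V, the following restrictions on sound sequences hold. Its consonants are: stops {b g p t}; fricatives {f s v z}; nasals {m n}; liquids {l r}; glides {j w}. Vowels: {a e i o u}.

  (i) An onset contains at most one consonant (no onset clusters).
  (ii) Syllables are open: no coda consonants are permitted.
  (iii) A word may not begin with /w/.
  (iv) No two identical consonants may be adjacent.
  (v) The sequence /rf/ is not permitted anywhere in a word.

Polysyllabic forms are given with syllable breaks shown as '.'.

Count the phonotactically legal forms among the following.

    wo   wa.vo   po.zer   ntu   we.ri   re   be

wo — violates constraint (iii): word begins with /w/ → phonotactically illegal
wa.vo — violates constraint (iii): word begins with /w/ → phonotactically illegal
po.zer — violates constraint (ii): syllable 2 coda /r/ has 1 consonant (> 0) → phonotactically illegal
ntu — violates constraint (i): syllable 1 onset /nt/ has 2 consonants (> 1) → phonotactically illegal
we.ri — violates constraint (iii): word begins with /w/ → phonotactically illegal
re — σ1 onset /r/, coda /∅/ ok → phonotactically legal
be — σ1 onset /b/, coda /∅/ ok → phonotactically legal
Phonotactically legal: re, be → 2.

2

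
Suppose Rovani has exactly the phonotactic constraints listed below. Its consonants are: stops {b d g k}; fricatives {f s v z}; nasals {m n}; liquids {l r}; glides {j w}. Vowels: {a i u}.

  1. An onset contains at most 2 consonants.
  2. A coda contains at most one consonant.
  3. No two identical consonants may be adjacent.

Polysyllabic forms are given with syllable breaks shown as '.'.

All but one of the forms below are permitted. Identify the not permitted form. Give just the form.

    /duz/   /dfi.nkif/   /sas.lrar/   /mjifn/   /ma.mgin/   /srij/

/duz/ — σ1 onset /d/, coda /z/ ok → permitted
/dfi.nkif/ — σ1 onset /df/ (2C), coda /∅/ ok; σ2 onset /nk/ (2C), coda /f/ ok → permitted
/sas.lrar/ — σ1 onset /s/, coda /s/ ok; σ2 onset /lr/ (2C), coda /r/ ok → permitted
/mjifn/ — violates constraint 2: syllable 1 coda /fn/ has 2 consonants (> 1) → not permitted
/ma.mgin/ — σ1 onset /m/, coda /∅/ ok; σ2 onset /mg/ (2C), coda /n/ ok → permitted
/srij/ — σ1 onset /sr/ (2C), coda /j/ ok → permitted

/mjifn/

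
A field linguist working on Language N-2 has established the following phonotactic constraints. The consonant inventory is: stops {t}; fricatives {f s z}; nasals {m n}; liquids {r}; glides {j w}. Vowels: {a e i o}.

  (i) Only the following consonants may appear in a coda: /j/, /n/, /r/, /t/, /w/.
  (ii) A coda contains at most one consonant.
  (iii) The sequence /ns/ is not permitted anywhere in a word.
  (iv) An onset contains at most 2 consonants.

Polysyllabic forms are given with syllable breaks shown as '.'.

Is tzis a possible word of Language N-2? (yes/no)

no

tzis — violates constraint (i): syllable 1 coda contains /s/, which is not a licensed coda consonant → ill-formed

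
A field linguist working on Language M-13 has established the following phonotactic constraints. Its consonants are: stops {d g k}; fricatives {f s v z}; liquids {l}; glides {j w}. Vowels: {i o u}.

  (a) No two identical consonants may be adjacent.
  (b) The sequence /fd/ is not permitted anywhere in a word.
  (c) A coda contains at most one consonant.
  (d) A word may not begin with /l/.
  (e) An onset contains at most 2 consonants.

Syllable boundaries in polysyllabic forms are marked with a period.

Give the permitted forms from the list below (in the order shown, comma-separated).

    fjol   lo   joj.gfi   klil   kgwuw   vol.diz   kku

fjol, joj.gfi, klil, vol.diz

fjol — σ1 onset /fj/ (2C), coda /l/ ok → permitted
lo — violates constraint (d): word begins with /l/ → not permitted
joj.gfi — σ1 onset /j/, coda /j/ ok; σ2 onset /gf/ (2C), coda /∅/ ok → permitted
klil — σ1 onset /kl/ (2C), coda /l/ ok → permitted
kgwuw — violates constraint (e): syllable 1 onset /kgw/ has 3 consonants (> 2) → not permitted
vol.diz — σ1 onset /v/, coda /l/ ok; σ2 onset /d/, coda /z/ ok → permitted
kku — violates constraint (a): adjacent identical consonants /kk/ → not permitted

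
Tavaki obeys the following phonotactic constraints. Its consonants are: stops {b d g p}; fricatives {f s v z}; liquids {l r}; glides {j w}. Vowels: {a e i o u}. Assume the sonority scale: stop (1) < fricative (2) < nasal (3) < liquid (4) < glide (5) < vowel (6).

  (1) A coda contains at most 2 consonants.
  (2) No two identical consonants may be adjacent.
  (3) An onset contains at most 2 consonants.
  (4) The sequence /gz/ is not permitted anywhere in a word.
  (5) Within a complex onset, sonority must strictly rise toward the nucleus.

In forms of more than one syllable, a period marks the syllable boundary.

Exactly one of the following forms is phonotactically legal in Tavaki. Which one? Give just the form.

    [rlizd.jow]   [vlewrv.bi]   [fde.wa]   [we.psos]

[rlizd.jow] — violates constraint 5: syllable 1 onset /rl/: /r/ (liquid, 4) → /l/ (liquid, 4) does not rise → phonotactically illegal
[vlewrv.bi] — violates constraint 1: syllable 1 coda /wrv/ has 3 consonants (> 2) → phonotactically illegal
[fde.wa] — violates constraint 5: syllable 1 onset /fd/: /f/ (fricative, 2) → /d/ (stop, 1) does not rise → phonotactically illegal
[we.psos] — σ1 onset /w/, coda /∅/ ok; σ2 onset /ps/ (1→2 rises), coda /s/ ok → phonotactically legal

[we.psos]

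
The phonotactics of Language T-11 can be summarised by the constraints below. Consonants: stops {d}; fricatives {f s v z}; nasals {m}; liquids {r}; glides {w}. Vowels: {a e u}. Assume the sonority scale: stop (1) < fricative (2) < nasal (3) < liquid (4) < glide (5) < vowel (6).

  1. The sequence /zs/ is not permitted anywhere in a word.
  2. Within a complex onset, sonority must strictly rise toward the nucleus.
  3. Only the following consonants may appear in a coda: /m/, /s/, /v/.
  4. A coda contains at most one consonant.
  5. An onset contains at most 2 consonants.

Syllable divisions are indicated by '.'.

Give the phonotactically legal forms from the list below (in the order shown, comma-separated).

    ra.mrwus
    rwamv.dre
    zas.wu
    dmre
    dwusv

zas.wu

ra.mrwus — violates constraint 5: syllable 2 onset /mrw/ has 3 consonants (> 2) → phonotactically illegal
rwamv.dre — violates constraint 4: syllable 1 coda /mv/ has 2 consonants (> 1) → phonotactically illegal
zas.wu — σ1 onset /z/, coda /s/ ok; σ2 onset /w/, coda /∅/ ok → phonotactically legal
dmre — violates constraint 5: syllable 1 onset /dmr/ has 3 consonants (> 2) → phonotactically illegal
dwusv — violates constraint 4: syllable 1 coda /sv/ has 2 consonants (> 1) → phonotactically illegal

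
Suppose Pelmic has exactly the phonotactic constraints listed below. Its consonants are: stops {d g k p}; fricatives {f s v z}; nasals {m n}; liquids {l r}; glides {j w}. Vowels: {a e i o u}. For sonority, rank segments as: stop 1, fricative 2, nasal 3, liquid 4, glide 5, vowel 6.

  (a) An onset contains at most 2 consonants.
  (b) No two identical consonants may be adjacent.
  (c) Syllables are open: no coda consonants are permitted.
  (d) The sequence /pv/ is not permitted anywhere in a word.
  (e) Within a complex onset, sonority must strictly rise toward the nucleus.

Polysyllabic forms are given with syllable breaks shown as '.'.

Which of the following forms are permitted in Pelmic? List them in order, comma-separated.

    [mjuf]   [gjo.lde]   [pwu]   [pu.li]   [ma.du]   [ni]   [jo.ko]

[mjuf] — violates constraint (c): syllable 1 coda /f/ has 1 consonant (> 0) → not permitted
[gjo.lde] — violates constraint (e): syllable 2 onset /ld/: /l/ (liquid, 4) → /d/ (stop, 1) does not rise → not permitted
[pwu] — σ1 onset /pw/ (1→5 rises), coda /∅/ ok → permitted
[pu.li] — σ1 onset /p/, coda /∅/ ok; σ2 onset /l/, coda /∅/ ok → permitted
[ma.du] — σ1 onset /m/, coda /∅/ ok; σ2 onset /d/, coda /∅/ ok → permitted
[ni] — σ1 onset /n/, coda /∅/ ok → permitted
[jo.ko] — σ1 onset /j/, coda /∅/ ok; σ2 onset /k/, coda /∅/ ok → permitted

[pwu], [pu.li], [ma.du], [ni], [jo.ko]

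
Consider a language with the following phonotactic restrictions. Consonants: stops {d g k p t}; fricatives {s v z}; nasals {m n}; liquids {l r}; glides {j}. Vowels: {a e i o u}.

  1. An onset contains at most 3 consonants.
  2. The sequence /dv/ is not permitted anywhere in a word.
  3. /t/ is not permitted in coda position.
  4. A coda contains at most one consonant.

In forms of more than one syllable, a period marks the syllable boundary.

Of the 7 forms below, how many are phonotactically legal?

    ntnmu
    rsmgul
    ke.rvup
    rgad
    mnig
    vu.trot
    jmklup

ntnmu — violates constraint 1: syllable 1 onset /ntnm/ has 4 consonants (> 3) → phonotactically illegal
rsmgul — violates constraint 1: syllable 1 onset /rsmg/ has 4 consonants (> 3) → phonotactically illegal
ke.rvup — σ1 onset /k/, coda /∅/ ok; σ2 onset /rv/ (2C), coda /p/ ok → phonotactically legal
rgad — σ1 onset /rg/ (2C), coda /d/ ok → phonotactically legal
mnig — σ1 onset /mn/ (2C), coda /g/ ok → phonotactically legal
vu.trot — violates constraint 3: syllable 2 coda contains /t/ → phonotactically illegal
jmklup — violates constraint 1: syllable 1 onset /jmkl/ has 4 consonants (> 3) → phonotactically illegal
Phonotactically legal: ke.rvup, rgad, mnig → 3.

3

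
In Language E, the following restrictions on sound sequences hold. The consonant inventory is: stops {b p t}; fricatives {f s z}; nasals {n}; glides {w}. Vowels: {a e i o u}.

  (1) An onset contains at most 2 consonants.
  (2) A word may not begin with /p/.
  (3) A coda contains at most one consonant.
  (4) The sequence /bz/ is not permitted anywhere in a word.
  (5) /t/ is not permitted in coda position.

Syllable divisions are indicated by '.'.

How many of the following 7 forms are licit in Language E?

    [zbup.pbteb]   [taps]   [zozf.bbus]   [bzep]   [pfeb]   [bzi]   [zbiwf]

[zbup.pbteb] — violates constraint 1: syllable 2 onset /pbt/ has 3 consonants (> 2) → illicit
[taps] — violates constraint 3: syllable 1 coda /ps/ has 2 consonants (> 1) → illicit
[zozf.bbus] — violates constraint 3: syllable 1 coda /zf/ has 2 consonants (> 1) → illicit
[bzep] — violates constraint 4: contains banned sequence /bz/ → illicit
[pfeb] — violates constraint 2: word begins with /p/ → illicit
[bzi] — violates constraint 4: contains banned sequence /bz/ → illicit
[zbiwf] — violates constraint 3: syllable 1 coda /wf/ has 2 consonants (> 1) → illicit
No form is licit → 0.

0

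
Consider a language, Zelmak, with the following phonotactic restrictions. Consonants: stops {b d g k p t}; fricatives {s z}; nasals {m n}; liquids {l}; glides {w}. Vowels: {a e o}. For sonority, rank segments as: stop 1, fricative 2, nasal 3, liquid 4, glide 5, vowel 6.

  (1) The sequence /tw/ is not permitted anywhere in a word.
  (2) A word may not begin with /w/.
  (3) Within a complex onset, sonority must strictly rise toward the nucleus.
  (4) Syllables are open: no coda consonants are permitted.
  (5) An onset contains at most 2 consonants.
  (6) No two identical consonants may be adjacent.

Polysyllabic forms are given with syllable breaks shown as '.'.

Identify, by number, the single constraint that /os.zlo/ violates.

4

/os.zlo/: syllable 1 coda /s/ has 1 consonant (> 0).
This is a violation of constraint 4: "Syllables are open: no coda consonants are permitted."
The remaining constraints (1, 2, 3, 5, 6) are satisfied.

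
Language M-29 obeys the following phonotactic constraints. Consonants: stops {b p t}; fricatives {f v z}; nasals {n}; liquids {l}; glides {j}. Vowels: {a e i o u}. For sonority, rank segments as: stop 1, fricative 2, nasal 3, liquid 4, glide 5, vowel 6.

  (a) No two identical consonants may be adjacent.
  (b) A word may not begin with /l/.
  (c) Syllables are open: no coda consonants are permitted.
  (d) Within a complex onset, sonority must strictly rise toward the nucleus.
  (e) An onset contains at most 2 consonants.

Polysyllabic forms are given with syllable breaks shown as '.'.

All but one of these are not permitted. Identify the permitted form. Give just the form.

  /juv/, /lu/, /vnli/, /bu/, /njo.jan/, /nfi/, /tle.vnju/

/juv/ — violates constraint (c): syllable 1 coda /v/ has 1 consonant (> 0) → not permitted
/lu/ — violates constraint (b): word begins with /l/ → not permitted
/vnli/ — violates constraint (e): syllable 1 onset /vnl/ has 3 consonants (> 2) → not permitted
/bu/ — σ1 onset /b/, coda /∅/ ok → permitted
/njo.jan/ — violates constraint (c): syllable 2 coda /n/ has 1 consonant (> 0) → not permitted
/nfi/ — violates constraint (d): syllable 1 onset /nf/: /n/ (nasal, 3) → /f/ (fricative, 2) does not rise → not permitted
/tle.vnju/ — violates constraint (e): syllable 2 onset /vnj/ has 3 consonants (> 2) → not permitted

/bu/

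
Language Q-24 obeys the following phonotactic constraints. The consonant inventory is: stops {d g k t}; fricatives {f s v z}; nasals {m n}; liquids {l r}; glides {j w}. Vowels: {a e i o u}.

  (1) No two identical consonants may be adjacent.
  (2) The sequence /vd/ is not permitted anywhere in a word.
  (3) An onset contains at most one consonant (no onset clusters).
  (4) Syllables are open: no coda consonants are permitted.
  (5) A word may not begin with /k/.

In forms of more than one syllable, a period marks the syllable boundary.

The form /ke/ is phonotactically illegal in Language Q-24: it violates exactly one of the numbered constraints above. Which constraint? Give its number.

5

/ke/: word begins with /k/.
This is a violation of constraint 5: "A word may not begin with /k/."
The remaining constraints (1, 2, 3, 4) are satisfied.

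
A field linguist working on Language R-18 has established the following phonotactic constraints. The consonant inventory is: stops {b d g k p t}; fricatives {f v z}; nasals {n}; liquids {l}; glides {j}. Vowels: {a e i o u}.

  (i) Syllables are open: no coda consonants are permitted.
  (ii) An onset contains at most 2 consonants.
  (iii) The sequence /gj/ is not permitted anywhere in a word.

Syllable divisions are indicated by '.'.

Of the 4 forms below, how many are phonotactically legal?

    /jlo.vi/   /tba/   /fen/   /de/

3

/jlo.vi/ — σ1 onset /jl/ (2C), coda /∅/ ok; σ2 onset /v/, coda /∅/ ok → phonotactically legal
/tba/ — σ1 onset /tb/ (2C), coda /∅/ ok → phonotactically legal
/fen/ — violates constraint (i): syllable 1 coda /n/ has 1 consonant (> 0) → phonotactically illegal
/de/ — σ1 onset /d/, coda /∅/ ok → phonotactically legal
Phonotactically legal: /jlo.vi/, /tba/, /de/ → 3.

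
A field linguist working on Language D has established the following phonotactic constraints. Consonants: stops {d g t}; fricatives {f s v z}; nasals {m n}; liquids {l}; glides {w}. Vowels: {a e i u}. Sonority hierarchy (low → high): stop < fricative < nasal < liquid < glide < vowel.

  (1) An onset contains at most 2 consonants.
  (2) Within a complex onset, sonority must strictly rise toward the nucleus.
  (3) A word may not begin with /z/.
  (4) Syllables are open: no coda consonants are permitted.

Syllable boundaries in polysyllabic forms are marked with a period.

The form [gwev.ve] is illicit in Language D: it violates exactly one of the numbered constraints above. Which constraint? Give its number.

4

[gwev.ve]: syllable 1 coda /v/ has 1 consonant (> 0).
This is a violation of constraint 4: "Syllables are open: no coda consonants are permitted."
The remaining constraints (1, 2, 3) are satisfied.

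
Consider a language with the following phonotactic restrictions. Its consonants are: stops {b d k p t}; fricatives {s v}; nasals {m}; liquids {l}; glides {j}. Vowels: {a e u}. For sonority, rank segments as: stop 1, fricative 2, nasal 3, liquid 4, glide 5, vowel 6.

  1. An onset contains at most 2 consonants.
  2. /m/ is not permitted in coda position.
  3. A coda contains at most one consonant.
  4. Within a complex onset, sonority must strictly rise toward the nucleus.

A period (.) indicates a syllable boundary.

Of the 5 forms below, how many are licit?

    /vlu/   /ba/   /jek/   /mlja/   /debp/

/vlu/ — σ1 onset /vl/ (2→4 rises), coda /∅/ ok → licit
/ba/ — σ1 onset /b/, coda /∅/ ok → licit
/jek/ — σ1 onset /j/, coda /k/ ok → licit
/mlja/ — violates constraint 1: syllable 1 onset /mlj/ has 3 consonants (> 2) → illicit
/debp/ — violates constraint 3: syllable 1 coda /bp/ has 2 consonants (> 1) → illicit
Licit: /vlu/, /ba/, /jek/ → 3.

3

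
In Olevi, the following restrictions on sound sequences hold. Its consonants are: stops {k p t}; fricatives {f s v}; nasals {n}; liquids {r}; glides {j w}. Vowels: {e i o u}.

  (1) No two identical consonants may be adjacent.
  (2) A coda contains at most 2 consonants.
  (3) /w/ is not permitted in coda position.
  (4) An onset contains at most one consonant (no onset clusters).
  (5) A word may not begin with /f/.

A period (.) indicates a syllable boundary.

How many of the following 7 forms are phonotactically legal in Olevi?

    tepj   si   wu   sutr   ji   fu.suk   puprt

5

tepj — σ1 onset /t/, coda /pj/ (2C) ok → phonotactically legal
si — σ1 onset /s/, coda /∅/ ok → phonotactically legal
wu — σ1 onset /w/, coda /∅/ ok → phonotactically legal
sutr — σ1 onset /s/, coda /tr/ (2C) ok → phonotactically legal
ji — σ1 onset /j/, coda /∅/ ok → phonotactically legal
fu.suk — violates constraint 5: word begins with /f/ → phonotactically illegal
puprt — violates constraint 2: syllable 1 coda /prt/ has 3 consonants (> 2) → phonotactically illegal
Phonotactically legal: tepj, si, wu, sutr, ji → 5.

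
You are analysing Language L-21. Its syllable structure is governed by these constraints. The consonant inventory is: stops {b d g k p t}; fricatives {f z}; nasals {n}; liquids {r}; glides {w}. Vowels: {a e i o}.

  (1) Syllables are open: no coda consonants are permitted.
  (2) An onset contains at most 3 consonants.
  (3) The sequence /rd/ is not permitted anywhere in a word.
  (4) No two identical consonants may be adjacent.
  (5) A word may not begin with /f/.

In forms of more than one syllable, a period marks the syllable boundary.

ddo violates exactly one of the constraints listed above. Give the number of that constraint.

ddo: adjacent identical consonants /dd/.
This is a violation of constraint 4: "No two identical consonants may be adjacent."
The remaining constraints (1, 2, 3, 5) are satisfied.

4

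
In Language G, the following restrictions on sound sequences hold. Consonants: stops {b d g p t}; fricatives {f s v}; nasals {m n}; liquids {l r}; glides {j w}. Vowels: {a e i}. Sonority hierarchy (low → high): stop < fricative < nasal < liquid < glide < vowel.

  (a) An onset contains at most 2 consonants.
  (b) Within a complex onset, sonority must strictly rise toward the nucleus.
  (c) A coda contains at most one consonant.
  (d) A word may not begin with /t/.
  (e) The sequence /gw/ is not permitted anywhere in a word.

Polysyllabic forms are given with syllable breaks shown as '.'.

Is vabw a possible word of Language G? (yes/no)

vabw — violates constraint (c): syllable 1 coda /bw/ has 2 consonants (> 1) → illicit

no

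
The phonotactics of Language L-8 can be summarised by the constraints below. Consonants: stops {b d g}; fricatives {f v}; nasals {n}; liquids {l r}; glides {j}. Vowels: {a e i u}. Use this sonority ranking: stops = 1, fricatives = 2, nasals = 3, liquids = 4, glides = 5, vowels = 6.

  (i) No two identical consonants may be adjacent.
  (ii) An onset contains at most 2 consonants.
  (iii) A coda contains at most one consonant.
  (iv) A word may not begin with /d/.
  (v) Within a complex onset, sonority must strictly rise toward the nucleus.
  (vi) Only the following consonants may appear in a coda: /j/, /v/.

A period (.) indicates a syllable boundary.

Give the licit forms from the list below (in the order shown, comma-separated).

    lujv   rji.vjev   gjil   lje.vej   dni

lujv — violates constraint (iii): syllable 1 coda /jv/ has 2 consonants (> 1) → illicit
rji.vjev — σ1 onset /rj/ (4→5 rises), coda /∅/ ok; σ2 onset /vj/ (2→5 rises), coda /v/ ok → licit
gjil — violates constraint (vi): syllable 1 coda contains /l/, which is not a licensed coda consonant → illicit
lje.vej — σ1 onset /lj/ (4→5 rises), coda /∅/ ok; σ2 onset /v/, coda /j/ ok → licit
dni — violates constraint (iv): word begins with /d/ → illicit

rji.vjev, lje.vej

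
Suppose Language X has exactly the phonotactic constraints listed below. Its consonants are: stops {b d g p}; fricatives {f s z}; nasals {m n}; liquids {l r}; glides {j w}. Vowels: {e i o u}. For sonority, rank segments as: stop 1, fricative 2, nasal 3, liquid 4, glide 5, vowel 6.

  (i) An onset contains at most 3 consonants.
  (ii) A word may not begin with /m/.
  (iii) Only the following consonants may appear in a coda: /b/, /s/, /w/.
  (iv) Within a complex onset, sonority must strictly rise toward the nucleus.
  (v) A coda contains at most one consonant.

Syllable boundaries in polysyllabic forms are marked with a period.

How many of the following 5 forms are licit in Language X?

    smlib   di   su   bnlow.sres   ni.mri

5

smlib — σ1 onset /sml/ (2→3→4 rises), coda /b/ ok → licit
di — σ1 onset /d/, coda /∅/ ok → licit
su — σ1 onset /s/, coda /∅/ ok → licit
bnlow.sres — σ1 onset /bnl/ (1→3→4 rises), coda /w/ ok; σ2 onset /sr/ (2→4 rises), coda /s/ ok → licit
ni.mri — σ1 onset /n/, coda /∅/ ok; σ2 onset /mr/ (3→4 rises), coda /∅/ ok → licit
Licit: smlib, di, su, bnlow.sres, ni.mri → 5.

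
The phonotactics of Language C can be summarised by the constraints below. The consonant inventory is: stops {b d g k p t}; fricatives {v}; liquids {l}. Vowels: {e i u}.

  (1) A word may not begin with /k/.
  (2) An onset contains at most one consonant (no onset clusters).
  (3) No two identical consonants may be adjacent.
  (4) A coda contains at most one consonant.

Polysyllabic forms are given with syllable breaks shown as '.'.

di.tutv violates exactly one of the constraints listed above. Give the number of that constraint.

4

di.tutv: syllable 2 coda /tv/ has 2 consonants (> 1).
This is a violation of constraint 4: "A coda contains at most one consonant."
The remaining constraints (1, 2, 3) are satisfied.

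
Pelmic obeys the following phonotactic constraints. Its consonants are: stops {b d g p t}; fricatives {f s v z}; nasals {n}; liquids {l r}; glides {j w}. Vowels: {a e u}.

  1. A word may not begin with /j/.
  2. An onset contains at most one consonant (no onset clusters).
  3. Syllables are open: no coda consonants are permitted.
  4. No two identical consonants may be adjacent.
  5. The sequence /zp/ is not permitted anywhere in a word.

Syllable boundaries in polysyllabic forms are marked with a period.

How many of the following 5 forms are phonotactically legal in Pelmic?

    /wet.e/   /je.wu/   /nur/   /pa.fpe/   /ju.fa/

/wet.e/ — violates constraint 3: syllable 1 coda /t/ has 1 consonant (> 0) → phonotactically illegal
/je.wu/ — violates constraint 1: word begins with /j/ → phonotactically illegal
/nur/ — violates constraint 3: syllable 1 coda /r/ has 1 consonant (> 0) → phonotactically illegal
/pa.fpe/ — violates constraint 2: syllable 2 onset /fp/ has 2 consonants (> 1) → phonotactically illegal
/ju.fa/ — violates constraint 1: word begins with /j/ → phonotactically illegal
No form is phonotactically legal → 0.

0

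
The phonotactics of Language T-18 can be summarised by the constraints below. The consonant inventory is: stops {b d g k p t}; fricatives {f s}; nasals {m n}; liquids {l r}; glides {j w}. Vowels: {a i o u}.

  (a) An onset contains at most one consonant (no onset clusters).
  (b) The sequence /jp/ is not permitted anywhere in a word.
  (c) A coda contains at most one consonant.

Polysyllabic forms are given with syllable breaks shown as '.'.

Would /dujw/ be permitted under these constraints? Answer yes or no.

/dujw/ — violates constraint (c): syllable 1 coda /jw/ has 2 consonants (> 1) → not permitted

no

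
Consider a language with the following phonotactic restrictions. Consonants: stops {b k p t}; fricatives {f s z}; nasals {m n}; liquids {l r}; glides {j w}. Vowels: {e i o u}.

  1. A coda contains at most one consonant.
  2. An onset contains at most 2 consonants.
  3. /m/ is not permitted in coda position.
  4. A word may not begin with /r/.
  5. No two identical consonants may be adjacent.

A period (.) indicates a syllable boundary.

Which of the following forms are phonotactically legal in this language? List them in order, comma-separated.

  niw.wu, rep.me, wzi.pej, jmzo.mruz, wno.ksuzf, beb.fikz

wzi.pej

niw.wu — violates constraint 5: adjacent identical consonants /ww/ → phonotactically illegal
rep.me — violates constraint 4: word begins with /r/ → phonotactically illegal
wzi.pej — σ1 onset /wz/ (2C), coda /∅/ ok; σ2 onset /p/, coda /j/ ok → phonotactically legal
jmzo.mruz — violates constraint 2: syllable 1 onset /jmz/ has 3 consonants (> 2) → phonotactically illegal
wno.ksuzf — violates constraint 1: syllable 2 coda /zf/ has 2 consonants (> 1) → phonotactically illegal
beb.fikz — violates constraint 1: syllable 2 coda /kz/ has 2 consonants (> 1) → phonotactically illegal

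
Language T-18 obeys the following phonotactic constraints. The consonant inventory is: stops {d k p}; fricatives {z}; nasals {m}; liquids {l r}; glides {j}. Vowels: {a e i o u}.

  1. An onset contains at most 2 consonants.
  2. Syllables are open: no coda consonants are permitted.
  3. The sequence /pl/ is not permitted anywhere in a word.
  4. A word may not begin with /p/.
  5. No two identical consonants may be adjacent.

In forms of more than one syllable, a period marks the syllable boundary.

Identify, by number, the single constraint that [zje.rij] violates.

2

[zje.rij]: syllable 2 coda /j/ has 1 consonant (> 0).
This is a violation of constraint 2: "Syllables are open: no coda consonants are permitted."
The remaining constraints (1, 3, 4, 5) are satisfied.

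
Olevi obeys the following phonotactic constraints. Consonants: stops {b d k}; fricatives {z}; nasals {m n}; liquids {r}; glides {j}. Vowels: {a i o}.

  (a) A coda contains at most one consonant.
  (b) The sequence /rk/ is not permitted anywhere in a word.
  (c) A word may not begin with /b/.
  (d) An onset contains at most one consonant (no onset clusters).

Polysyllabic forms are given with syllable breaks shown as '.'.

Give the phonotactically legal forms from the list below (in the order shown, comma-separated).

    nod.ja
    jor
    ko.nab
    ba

nod.ja, jor, ko.nab

nod.ja — σ1 onset /n/, coda /d/ ok; σ2 onset /j/, coda /∅/ ok → phonotactically legal
jor — σ1 onset /j/, coda /r/ ok → phonotactically legal
ko.nab — σ1 onset /k/, coda /∅/ ok; σ2 onset /n/, coda /b/ ok → phonotactically legal
ba — violates constraint (c): word begins with /b/ → phonotactically illegal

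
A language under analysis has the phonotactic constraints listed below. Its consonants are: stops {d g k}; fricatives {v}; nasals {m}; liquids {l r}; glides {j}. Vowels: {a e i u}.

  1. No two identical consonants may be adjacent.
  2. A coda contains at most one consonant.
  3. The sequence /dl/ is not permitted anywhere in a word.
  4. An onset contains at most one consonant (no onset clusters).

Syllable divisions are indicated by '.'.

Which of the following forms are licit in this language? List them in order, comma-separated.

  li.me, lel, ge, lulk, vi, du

li.me — σ1 onset /l/, coda /∅/ ok; σ2 onset /m/, coda /∅/ ok → licit
lel — σ1 onset /l/, coda /l/ ok → licit
ge — σ1 onset /g/, coda /∅/ ok → licit
lulk — violates constraint 2: syllable 1 coda /lk/ has 2 consonants (> 1) → illicit
vi — σ1 onset /v/, coda /∅/ ok → licit
du — σ1 onset /d/, coda /∅/ ok → licit

li.me, lel, ge, vi, du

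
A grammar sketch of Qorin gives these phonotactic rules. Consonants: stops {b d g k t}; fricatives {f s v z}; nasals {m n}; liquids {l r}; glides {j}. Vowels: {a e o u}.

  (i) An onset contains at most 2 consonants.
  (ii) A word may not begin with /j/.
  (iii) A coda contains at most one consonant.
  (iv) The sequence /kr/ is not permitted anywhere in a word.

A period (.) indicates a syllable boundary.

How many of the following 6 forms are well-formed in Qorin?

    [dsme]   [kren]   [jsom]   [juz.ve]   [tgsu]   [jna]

[dsme] — violates constraint (i): syllable 1 onset /dsm/ has 3 consonants (> 2) → ill-formed
[kren] — violates constraint (iv): contains banned sequence /kr/ → ill-formed
[jsom] — violates constraint (ii): word begins with /j/ → ill-formed
[juz.ve] — violates constraint (ii): word begins with /j/ → ill-formed
[tgsu] — violates constraint (i): syllable 1 onset /tgs/ has 3 consonants (> 2) → ill-formed
[jna] — violates constraint (ii): word begins with /j/ → ill-formed
No form is well-formed → 0.

0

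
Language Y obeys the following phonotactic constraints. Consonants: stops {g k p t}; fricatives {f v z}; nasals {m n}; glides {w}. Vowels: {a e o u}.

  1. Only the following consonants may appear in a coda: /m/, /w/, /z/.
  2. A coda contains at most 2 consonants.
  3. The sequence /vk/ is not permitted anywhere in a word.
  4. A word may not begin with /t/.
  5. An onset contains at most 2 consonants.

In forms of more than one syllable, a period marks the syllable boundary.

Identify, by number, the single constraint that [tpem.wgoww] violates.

4

[tpem.wgoww]: word begins with /t/.
This is a violation of constraint 4: "A word may not begin with /t/."
The remaining constraints (1, 2, 3, 5) are satisfied.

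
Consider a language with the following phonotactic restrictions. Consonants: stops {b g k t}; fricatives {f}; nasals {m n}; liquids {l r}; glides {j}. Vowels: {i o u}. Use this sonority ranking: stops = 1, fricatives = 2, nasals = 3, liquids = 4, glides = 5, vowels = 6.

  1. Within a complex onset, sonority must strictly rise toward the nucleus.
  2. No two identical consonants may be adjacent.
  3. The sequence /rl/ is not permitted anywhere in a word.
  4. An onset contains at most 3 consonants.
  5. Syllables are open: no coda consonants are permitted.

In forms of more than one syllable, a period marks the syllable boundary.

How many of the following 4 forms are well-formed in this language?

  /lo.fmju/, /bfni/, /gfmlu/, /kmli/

/lo.fmju/ — σ1 onset /l/, coda /∅/ ok; σ2 onset /fmj/ (2→3→5 rises), coda /∅/ ok → well-formed
/bfni/ — σ1 onset /bfn/ (1→2→3 rises), coda /∅/ ok → well-formed
/gfmlu/ — violates constraint 4: syllable 1 onset /gfml/ has 4 consonants (> 3) → ill-formed
/kmli/ — σ1 onset /kml/ (1→3→4 rises), coda /∅/ ok → well-formed
Well-formed: /lo.fmju/, /bfni/, /kmli/ → 3.

3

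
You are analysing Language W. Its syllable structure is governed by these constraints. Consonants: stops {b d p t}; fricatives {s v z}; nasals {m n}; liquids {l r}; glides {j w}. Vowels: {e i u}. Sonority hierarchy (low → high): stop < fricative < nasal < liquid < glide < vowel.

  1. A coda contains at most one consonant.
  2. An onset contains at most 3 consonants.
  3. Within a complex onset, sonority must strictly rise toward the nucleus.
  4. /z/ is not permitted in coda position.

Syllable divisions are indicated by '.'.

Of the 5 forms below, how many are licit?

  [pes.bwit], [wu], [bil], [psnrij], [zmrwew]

3

[pes.bwit] — σ1 onset /p/, coda /s/ ok; σ2 onset /bw/ (1→5 rises), coda /t/ ok → licit
[wu] — σ1 onset /w/, coda /∅/ ok → licit
[bil] — σ1 onset /b/, coda /l/ ok → licit
[psnrij] — violates constraint 2: syllable 1 onset /psnr/ has 4 consonants (> 3) → illicit
[zmrwew] — violates constraint 2: syllable 1 onset /zmrw/ has 4 consonants (> 3) → illicit
Licit: [pes.bwit], [wu], [bil] → 3.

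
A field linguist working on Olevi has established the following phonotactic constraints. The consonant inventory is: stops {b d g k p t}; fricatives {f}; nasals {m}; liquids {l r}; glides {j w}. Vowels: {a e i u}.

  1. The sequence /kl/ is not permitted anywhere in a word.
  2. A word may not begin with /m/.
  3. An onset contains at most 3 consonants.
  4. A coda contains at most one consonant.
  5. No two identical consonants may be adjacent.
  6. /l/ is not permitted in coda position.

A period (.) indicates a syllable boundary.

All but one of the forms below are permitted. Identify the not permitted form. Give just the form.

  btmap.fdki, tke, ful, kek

ful

btmap.fdki — σ1 onset /btm/ (3C), coda /p/ ok; σ2 onset /fdk/ (3C), coda /∅/ ok → permitted
tke — σ1 onset /tk/ (2C), coda /∅/ ok → permitted
ful — violates constraint 6: syllable 1 coda contains /l/ → not permitted
kek — σ1 onset /k/, coda /k/ ok → permitted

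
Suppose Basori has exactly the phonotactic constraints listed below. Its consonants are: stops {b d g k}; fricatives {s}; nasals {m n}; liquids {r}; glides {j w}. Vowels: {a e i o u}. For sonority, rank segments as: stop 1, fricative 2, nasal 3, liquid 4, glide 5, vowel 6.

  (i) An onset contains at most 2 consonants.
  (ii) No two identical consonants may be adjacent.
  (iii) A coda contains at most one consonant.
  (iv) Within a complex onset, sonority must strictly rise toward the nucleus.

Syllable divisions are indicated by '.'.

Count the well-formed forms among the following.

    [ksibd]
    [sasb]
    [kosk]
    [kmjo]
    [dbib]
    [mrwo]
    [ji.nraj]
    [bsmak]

1

[ksibd] — violates constraint (iii): syllable 1 coda /bd/ has 2 consonants (> 1) → ill-formed
[sasb] — violates constraint (iii): syllable 1 coda /sb/ has 2 consonants (> 1) → ill-formed
[kosk] — violates constraint (iii): syllable 1 coda /sk/ has 2 consonants (> 1) → ill-formed
[kmjo] — violates constraint (i): syllable 1 onset /kmj/ has 3 consonants (> 2) → ill-formed
[dbib] — violates constraint (iv): syllable 1 onset /db/: /d/ (stop, 1) → /b/ (stop, 1) does not rise → ill-formed
[mrwo] — violates constraint (i): syllable 1 onset /mrw/ has 3 consonants (> 2) → ill-formed
[ji.nraj] — σ1 onset /j/, coda /∅/ ok; σ2 onset /nr/ (3→4 rises), coda /j/ ok → well-formed
[bsmak] — violates constraint (i): syllable 1 onset /bsm/ has 3 consonants (> 2) → ill-formed
Well-formed: [ji.nraj] → 1.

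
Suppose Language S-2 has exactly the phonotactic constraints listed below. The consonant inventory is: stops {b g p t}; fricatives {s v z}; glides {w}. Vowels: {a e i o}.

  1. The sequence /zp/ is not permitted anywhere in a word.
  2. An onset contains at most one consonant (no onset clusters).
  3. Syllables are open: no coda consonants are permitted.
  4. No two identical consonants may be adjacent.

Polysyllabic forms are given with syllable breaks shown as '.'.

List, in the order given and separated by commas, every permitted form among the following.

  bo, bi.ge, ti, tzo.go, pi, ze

bo — σ1 onset /b/, coda /∅/ ok → permitted
bi.ge — σ1 onset /b/, coda /∅/ ok; σ2 onset /g/, coda /∅/ ok → permitted
ti — σ1 onset /t/, coda /∅/ ok → permitted
tzo.go — violates constraint 2: syllable 1 onset /tz/ has 2 consonants (> 1) → not permitted
pi — σ1 onset /p/, coda /∅/ ok → permitted
ze — σ1 onset /z/, coda /∅/ ok → permitted

bo, bi.ge, ti, pi, ze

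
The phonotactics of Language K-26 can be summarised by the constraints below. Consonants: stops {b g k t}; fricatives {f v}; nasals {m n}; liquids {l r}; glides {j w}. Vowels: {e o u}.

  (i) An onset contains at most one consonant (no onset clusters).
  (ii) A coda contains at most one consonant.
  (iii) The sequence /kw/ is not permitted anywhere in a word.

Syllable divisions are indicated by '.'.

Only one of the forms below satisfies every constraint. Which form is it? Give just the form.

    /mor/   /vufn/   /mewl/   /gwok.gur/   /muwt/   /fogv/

/mor/

/mor/ — σ1 onset /m/, coda /r/ ok → licit
/vufn/ — violates constraint (ii): syllable 1 coda /fn/ has 2 consonants (> 1) → illicit
/mewl/ — violates constraint (ii): syllable 1 coda /wl/ has 2 consonants (> 1) → illicit
/gwok.gur/ — violates constraint (i): syllable 1 onset /gw/ has 2 consonants (> 1) → illicit
/muwt/ — violates constraint (ii): syllable 1 coda /wt/ has 2 consonants (> 1) → illicit
/fogv/ — violates constraint (ii): syllable 1 coda /gv/ has 2 consonants (> 1) → illicit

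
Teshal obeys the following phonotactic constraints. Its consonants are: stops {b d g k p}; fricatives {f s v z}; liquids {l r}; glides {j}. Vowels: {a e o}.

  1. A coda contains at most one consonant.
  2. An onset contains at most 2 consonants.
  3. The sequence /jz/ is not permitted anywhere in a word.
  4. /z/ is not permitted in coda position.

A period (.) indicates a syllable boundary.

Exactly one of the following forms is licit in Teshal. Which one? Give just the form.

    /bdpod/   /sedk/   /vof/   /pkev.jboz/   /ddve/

/bdpod/ — violates constraint 2: syllable 1 onset /bdp/ has 3 consonants (> 2) → illicit
/sedk/ — violates constraint 1: syllable 1 coda /dk/ has 2 consonants (> 1) → illicit
/vof/ — σ1 onset /v/, coda /f/ ok → licit
/pkev.jboz/ — violates constraint 4: syllable 2 coda contains /z/ → illicit
/ddve/ — violates constraint 2: syllable 1 onset /ddv/ has 3 consonants (> 2) → illicit

/vof/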